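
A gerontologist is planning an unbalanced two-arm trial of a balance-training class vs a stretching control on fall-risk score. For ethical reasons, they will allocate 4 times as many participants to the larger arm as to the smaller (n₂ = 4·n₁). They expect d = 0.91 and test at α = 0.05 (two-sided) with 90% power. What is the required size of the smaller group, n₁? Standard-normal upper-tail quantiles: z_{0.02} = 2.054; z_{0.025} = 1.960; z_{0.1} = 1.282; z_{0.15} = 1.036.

With allocation ratio k = n₂/n₁ = 4, Var(x̄₁−x̄₂) = σ²(1/n₁ + 1/(k·n₁)) = σ²·(k+1)/(k·n₁).
So n₁ = (1 + 1/k)·((z_{α/2} + z_β)/d)² = 1.250 × (3.242/0.91)².
n₁ = 1.250 × 12.69 = 15.9.
Round up: n₁ = 16, giving n₂ = 4 × 16 = 64.

n₁ = 16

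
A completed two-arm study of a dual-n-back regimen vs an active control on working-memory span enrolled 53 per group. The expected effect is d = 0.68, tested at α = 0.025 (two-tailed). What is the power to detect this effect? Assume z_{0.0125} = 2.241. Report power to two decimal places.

power ≈ 0.90

For two equal groups, power = Φ(d·√(n/2) − z_{α/2}).
d·√(n/2) = 0.68 × √(53/2) = 0.68 × 5.148 = 3.501.
z_β = 3.501 − 2.241 = 1.260.
Power = Φ(1.260) = 0.896.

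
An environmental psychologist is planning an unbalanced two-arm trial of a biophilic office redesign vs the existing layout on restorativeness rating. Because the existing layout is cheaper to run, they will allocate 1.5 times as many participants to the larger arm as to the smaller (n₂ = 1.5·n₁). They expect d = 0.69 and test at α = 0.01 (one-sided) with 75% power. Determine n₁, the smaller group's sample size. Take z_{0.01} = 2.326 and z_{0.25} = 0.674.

With allocation ratio k = n₂/n₁ = 1.5, Var(x̄₁−x̄₂) = σ²(1/n₁ + 1/(k·n₁)) = σ²·(k+1)/(k·n₁).
So n₁ = (1 + 1/k)·((z_{α} + z_β)/d)² = 1.667 × (3.000/0.69)².
n₁ = 1.667 × 18.90 = 31.5.
Round up: n₁ = 32, giving n₂ = 1.5 × 32 = 48.

n₁ = 32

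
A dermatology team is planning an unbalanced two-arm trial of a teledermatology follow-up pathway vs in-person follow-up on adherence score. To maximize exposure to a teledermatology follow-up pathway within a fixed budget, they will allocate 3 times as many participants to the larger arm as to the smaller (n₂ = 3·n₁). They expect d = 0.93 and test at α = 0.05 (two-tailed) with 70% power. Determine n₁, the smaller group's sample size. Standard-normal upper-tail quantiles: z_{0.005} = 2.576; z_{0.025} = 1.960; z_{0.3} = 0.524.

With allocation ratio k = n₂/n₁ = 3, Var(x̄₁−x̄₂) = σ²(1/n₁ + 1/(k·n₁)) = σ²·(k+1)/(k·n₁).
So n₁ = (1 + 1/k)·((z_{α/2} + z_β)/d)² = 1.333 × (2.484/0.93)².
n₁ = 1.333 × 7.13 = 9.5.
Round up: n₁ = 10, giving n₂ = 3 × 10 = 30.

n₁ = 10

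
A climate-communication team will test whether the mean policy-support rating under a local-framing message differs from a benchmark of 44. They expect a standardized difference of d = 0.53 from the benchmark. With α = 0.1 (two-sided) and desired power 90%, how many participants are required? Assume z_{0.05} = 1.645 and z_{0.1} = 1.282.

For a one-sample test: n = ((z_{α/2} + z_β) / d)².
z_{α/2} + z_β = 1.645 + 1.282 = 2.927.
n = (2.927 / 0.53)² = 5.523² = 30.50.
Round up.

n = 31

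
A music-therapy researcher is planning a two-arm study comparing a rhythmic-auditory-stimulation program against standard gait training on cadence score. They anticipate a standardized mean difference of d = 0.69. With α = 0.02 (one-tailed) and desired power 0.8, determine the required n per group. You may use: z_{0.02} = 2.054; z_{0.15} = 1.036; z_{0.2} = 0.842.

n = 36 per group

For two independent groups with equal n: n = 2·((z_{α} + z_β) / d)².
z_{α} + z_β = 2.054 + 0.842 = 2.896.
n = 2 × (2.896 / 0.69)² = 2 × 4.197² = 2 × 17.62 = 35.2.
Round up to the next whole participant.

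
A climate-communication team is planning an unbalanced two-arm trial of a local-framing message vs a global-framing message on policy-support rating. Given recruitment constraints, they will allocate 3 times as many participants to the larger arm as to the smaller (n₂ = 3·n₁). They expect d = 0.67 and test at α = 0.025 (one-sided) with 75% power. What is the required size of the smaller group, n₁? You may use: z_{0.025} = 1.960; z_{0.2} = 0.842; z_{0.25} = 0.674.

With allocation ratio k = n₂/n₁ = 3, Var(x̄₁−x̄₂) = σ²(1/n₁ + 1/(k·n₁)) = σ²·(k+1)/(k·n₁).
So n₁ = (1 + 1/k)·((z_{α} + z_β)/d)² = 1.333 × (2.634/0.67)².
n₁ = 1.333 × 15.46 = 20.6.
Round up: n₁ = 21, giving n₂ = 3 × 21 = 63.

n₁ = 21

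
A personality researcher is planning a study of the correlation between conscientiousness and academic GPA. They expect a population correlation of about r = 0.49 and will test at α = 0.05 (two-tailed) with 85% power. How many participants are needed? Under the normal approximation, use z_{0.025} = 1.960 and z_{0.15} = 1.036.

n = 35

Fisher's z: C = ½·ln((1+r)/(1−r)) = ½·ln(2.9216) = 0.5361.
n = ((z_{α/2} + z_β)/C)² + 3.
(1.960 + 1.036) / 0.5361 = 2.996 / 0.5361 = 5.589.
n = 5.589² + 3 = 31.23 + 3 = 34.2.
Round up.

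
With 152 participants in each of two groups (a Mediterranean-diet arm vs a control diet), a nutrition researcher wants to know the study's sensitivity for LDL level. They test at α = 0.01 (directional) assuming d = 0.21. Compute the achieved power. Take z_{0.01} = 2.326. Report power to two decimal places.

For two equal groups, power = Φ(d·√(n/2) − z_{α}).
d·√(n/2) = 0.21 × √(152/2) = 0.21 × 8.718 = 1.831.
z_β = 1.831 − 2.326 = -0.495.
Power = Φ(-0.495) = 0.310.

power ≈ 0.31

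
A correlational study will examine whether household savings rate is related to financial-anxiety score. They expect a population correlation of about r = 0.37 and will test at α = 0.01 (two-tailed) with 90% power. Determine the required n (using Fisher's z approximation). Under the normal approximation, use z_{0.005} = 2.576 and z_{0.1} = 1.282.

Fisher's z: C = ½·ln((1+r)/(1−r)) = ½·ln(2.1746) = 0.3884.
n = ((z_{α/2} + z_β)/C)² + 3.
(2.576 + 1.282) / 0.3884 = 3.858 / 0.3884 = 9.933.
n = 9.933² + 3 = 98.67 + 3 = 101.7.
Round up.

n = 102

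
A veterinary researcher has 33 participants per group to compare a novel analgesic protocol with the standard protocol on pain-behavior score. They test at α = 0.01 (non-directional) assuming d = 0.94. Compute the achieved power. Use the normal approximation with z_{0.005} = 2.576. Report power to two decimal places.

power ≈ 0.89

For two equal groups, power = Φ(d·√(n/2) − z_{α/2}).
d·√(n/2) = 0.94 × √(33/2) = 0.94 × 4.062 = 3.818.
z_β = 3.818 − 2.576 = 1.242.
Power = Φ(1.242) = 0.893.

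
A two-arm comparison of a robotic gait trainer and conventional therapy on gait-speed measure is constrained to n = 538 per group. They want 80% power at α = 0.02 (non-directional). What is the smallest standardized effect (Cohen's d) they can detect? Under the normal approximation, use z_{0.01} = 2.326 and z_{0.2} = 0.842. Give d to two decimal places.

For two independent groups of n = 538 each: d_min = (z_{α/2} + z_β)·√(2/n).
z-sum = 2.326 + 0.842 = 3.168.
d_min = 3.168 × √(2/538) = 3.168 × 0.0610 = 0.193.

d_min ≈ 0.19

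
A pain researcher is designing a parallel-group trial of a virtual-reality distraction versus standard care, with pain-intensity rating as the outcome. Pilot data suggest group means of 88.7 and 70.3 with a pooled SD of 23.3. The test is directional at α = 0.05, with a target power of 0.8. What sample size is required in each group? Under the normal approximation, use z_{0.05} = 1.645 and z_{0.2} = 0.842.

n = 20 per group

Cohen's d = |M₁ − M₂| / SD_pooled = |88.7 − 70.3| / 23.3 = 18.4 / 23.3 = 0.790.
For two independent groups with equal n: n = 2·((z_{α} + z_β) / d)².
z_{α} + z_β = 1.645 + 0.842 = 2.487.
n = 2 × (2.487 / 0.790)² = 2 × 3.148² = 2 × 9.91 = 19.8.
Round up to the next whole participant.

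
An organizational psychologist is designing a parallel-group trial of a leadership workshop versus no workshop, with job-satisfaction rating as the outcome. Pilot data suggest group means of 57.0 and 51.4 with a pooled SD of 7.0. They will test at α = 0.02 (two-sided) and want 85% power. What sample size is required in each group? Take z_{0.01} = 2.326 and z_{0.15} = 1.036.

Cohen's d = |M₁ − M₂| / SD_pooled = |57.0 − 51.4| / 7.0 = 5.6 / 7.0 = 0.800.
For two independent groups with equal n: n = 2·((z_{α/2} + z_β) / d)².
z_{α/2} + z_β = 2.326 + 1.036 = 3.362.
n = 2 × (3.362 / 0.800)² = 2 × 4.202² = 2 × 17.66 = 35.3.
Round up to the next whole participant.

n = 36 per group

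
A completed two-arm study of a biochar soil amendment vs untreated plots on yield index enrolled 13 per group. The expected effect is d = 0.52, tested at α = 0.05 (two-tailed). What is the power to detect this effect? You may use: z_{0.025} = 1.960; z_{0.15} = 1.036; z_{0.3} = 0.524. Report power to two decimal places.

For two equal groups, power = Φ(d·√(n/2) − z_{α/2}).
d·√(n/2) = 0.52 × √(13/2) = 0.52 × 2.550 = 1.326.
z_β = 1.326 − 1.960 = -0.634.
Power = Φ(-0.634) = 0.263.

power ≈ 0.26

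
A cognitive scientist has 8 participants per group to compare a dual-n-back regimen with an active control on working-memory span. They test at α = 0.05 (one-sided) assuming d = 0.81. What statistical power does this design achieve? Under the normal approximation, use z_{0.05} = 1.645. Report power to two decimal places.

power ≈ 0.49

For two equal groups, power = Φ(d·√(n/2) − z_{α}).
d·√(n/2) = 0.81 × √(8/2) = 0.81 × 2.000 = 1.620.
z_β = 1.620 − 1.645 = -0.025.
Power = Φ(-0.025) = 0.490.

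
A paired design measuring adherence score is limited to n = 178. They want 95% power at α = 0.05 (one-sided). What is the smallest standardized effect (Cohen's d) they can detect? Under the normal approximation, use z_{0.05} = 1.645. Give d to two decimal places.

d_min ≈ 0.25

For a single sample (or paired design) of n = 178: d_min = (z_{α} + z_β)/√n.
z-sum = 1.645 + 1.645 = 3.290.
d_min = 3.290 / √178 = 3.290 / 13.342 = 0.247.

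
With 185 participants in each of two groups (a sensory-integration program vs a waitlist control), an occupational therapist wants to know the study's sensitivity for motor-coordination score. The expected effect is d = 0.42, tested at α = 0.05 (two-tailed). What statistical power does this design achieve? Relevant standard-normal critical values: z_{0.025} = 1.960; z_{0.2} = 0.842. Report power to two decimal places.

For two equal groups, power = Φ(d·√(n/2) − z_{α/2}).
d·√(n/2) = 0.42 × √(185/2) = 0.42 × 9.618 = 4.039.
z_β = 4.039 − 1.960 = 2.079.
Power = Φ(2.079) = 0.981.

power ≈ 0.98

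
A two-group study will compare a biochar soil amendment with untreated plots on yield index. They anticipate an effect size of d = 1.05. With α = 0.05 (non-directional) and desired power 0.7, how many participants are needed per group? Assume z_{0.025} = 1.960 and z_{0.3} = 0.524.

For two independent groups with equal n: n = 2·((z_{α/2} + z_β) / d)².
z_{α/2} + z_β = 1.960 + 0.524 = 2.484.
n = 2 × (2.484 / 1.05)² = 2 × 2.366² = 2 × 5.60 = 11.2.
Round up to the next whole participant.

n = 12 per group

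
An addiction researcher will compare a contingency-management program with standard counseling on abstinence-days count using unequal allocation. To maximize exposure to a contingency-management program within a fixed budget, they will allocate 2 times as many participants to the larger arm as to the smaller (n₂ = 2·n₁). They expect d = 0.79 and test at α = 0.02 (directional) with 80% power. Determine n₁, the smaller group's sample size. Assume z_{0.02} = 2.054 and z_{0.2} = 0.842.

n₁ = 21

With allocation ratio k = n₂/n₁ = 2, Var(x̄₁−x̄₂) = σ²(1/n₁ + 1/(k·n₁)) = σ²·(k+1)/(k·n₁).
So n₁ = (1 + 1/k)·((z_{α} + z_β)/d)² = 1.500 × (2.896/0.79)².
n₁ = 1.500 × 13.44 = 20.2.
Round up: n₁ = 21, giving n₂ = 2 × 21 = 42.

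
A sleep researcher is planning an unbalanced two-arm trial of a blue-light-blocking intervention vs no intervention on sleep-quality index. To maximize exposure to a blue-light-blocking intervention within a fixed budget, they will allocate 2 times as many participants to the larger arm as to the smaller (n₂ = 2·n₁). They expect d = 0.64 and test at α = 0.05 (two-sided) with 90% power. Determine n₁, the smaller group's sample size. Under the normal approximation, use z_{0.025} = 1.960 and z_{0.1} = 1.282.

With allocation ratio k = n₂/n₁ = 2, Var(x̄₁−x̄₂) = σ²(1/n₁ + 1/(k·n₁)) = σ²·(k+1)/(k·n₁).
So n₁ = (1 + 1/k)·((z_{α/2} + z_β)/d)² = 1.500 × (3.242/0.64)².
n₁ = 1.500 × 25.66 = 38.5.
Round up: n₁ = 39, giving n₂ = 2 × 39 = 78.

n₁ = 39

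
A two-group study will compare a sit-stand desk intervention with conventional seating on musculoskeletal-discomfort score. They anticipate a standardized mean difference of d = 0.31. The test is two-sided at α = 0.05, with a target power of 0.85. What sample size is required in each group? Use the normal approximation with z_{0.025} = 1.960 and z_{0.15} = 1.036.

n = 187 per group

For two independent groups with equal n: n = 2·((z_{α/2} + z_β) / d)².
z_{α/2} + z_β = 1.960 + 1.036 = 2.996.
n = 2 × (2.996 / 0.31)² = 2 × 9.665² = 2 × 93.40 = 186.8.
Round up to the next whole participant.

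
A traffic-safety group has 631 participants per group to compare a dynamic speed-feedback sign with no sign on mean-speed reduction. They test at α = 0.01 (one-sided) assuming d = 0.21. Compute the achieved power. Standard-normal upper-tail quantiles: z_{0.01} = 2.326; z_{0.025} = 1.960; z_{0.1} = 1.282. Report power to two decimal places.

For two equal groups, power = Φ(d·√(n/2) − z_{α}).
d·√(n/2) = 0.21 × √(631/2) = 0.21 × 17.762 = 3.730.
z_β = 3.730 − 2.326 = 1.404.
Power = Φ(1.404) = 0.920.

power ≈ 0.92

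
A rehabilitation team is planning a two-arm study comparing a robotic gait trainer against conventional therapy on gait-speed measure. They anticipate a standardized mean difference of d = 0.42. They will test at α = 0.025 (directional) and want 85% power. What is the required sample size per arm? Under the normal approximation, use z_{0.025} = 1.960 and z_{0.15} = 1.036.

n = 102 per group

For two independent groups with equal n: n = 2·((z_{α} + z_β) / d)².
z_{α} + z_β = 1.960 + 1.036 = 2.996.
n = 2 × (2.996 / 0.42)² = 2 × 7.133² = 2 × 50.88 = 101.8.
Round up to the next whole participant.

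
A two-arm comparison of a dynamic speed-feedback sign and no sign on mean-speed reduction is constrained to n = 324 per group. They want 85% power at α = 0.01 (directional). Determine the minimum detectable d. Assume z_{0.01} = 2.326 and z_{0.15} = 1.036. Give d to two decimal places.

For two independent groups of n = 324 each: d_min = (z_{α} + z_β)·√(2/n).
z-sum = 2.326 + 1.036 = 3.362.
d_min = 3.362 × √(2/324) = 3.362 × 0.0786 = 0.264.

d_min ≈ 0.26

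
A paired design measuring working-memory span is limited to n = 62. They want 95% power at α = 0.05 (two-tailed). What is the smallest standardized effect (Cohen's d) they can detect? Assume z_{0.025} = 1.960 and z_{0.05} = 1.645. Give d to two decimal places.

For a single sample (or paired design) of n = 62: d_min = (z_{α/2} + z_β)/√n.
z-sum = 1.960 + 1.645 = 3.605.
d_min = 3.605 / √62 = 3.605 / 7.874 = 0.458.

d_min ≈ 0.46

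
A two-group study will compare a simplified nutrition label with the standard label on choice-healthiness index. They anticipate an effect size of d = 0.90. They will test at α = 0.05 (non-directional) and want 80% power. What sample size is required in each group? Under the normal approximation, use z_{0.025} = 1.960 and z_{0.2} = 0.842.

For two independent groups with equal n: n = 2·((z_{α/2} + z_β) / d)².
z_{α/2} + z_β = 1.960 + 0.842 = 2.802.
n = 2 × (2.802 / 0.90)² = 2 × 3.113² = 2 × 9.69 = 19.4.
Round up to the next whole participant.

n = 20 per group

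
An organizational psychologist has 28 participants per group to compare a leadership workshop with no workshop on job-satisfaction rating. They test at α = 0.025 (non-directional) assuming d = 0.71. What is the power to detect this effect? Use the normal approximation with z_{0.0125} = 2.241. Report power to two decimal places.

For two equal groups, power = Φ(d·√(n/2) − z_{α/2}).
d·√(n/2) = 0.71 × √(28/2) = 0.71 × 3.742 = 2.657.
z_β = 2.657 − 2.241 = 0.416.
Power = Φ(0.416) = 0.661.

power ≈ 0.66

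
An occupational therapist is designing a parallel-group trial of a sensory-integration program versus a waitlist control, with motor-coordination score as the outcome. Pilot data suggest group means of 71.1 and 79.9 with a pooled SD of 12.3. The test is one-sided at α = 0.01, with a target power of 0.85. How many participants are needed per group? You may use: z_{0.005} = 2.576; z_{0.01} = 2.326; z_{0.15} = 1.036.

n = 45 per group

Cohen's d = |M₁ − M₂| / SD_pooled = |71.1 − 79.9| / 12.3 = 8.8 / 12.3 = 0.715.
For two independent groups with equal n: n = 2·((z_{α} + z_β) / d)².
z_{α} + z_β = 2.326 + 1.036 = 3.362.
n = 2 × (3.362 / 0.715)² = 2 × 4.702² = 2 × 22.11 = 44.2.
Round up to the next whole participant.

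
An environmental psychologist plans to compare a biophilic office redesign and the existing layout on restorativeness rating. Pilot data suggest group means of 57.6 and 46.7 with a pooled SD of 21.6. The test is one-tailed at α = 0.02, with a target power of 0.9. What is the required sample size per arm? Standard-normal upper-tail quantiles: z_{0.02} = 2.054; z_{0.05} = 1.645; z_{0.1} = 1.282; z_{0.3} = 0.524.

n = 88 per group

Cohen's d = |M₁ − M₂| / SD_pooled = |57.6 − 46.7| / 21.6 = 10.9 / 21.6 = 0.505.
For two independent groups with equal n: n = 2·((z_{α} + z_β) / d)².
z_{α} + z_β = 2.054 + 1.282 = 3.336.
n = 2 × (3.336 / 0.505)² = 2 × 6.606² = 2 × 43.64 = 87.3.
Round up to the next whole participant.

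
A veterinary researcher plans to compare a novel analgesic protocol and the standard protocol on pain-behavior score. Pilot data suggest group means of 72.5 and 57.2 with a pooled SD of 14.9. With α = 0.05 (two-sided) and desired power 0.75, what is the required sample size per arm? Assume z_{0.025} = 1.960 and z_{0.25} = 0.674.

n = 14 per group

Cohen's d = |M₁ − M₂| / SD_pooled = |72.5 − 57.2| / 14.9 = 15.3 / 14.9 = 1.027.
For two independent groups with equal n: n = 2·((z_{α/2} + z_β) / d)².
z_{α/2} + z_β = 1.960 + 0.674 = 2.634.
n = 2 × (2.634 / 1.027)² = 2 × 2.565² = 2 × 6.58 = 13.2.
Round up to the next whole participant.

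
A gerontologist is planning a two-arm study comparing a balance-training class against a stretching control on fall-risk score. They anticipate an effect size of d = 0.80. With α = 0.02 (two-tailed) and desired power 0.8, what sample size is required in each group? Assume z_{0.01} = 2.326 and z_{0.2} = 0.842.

n = 32 per group

For two independent groups with equal n: n = 2·((z_{α/2} + z_β) / d)².
z_{α/2} + z_β = 2.326 + 0.842 = 3.168.
n = 2 × (3.168 / 0.80)² = 2 × 3.960² = 2 × 15.68 = 31.4.
Round up to the next whole participant.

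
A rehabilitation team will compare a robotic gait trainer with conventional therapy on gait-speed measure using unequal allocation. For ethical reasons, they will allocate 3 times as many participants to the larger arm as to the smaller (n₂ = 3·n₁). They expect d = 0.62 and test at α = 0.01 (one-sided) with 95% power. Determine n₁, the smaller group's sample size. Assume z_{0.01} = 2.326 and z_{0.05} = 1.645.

With allocation ratio k = n₂/n₁ = 3, Var(x̄₁−x̄₂) = σ²(1/n₁ + 1/(k·n₁)) = σ²·(k+1)/(k·n₁).
So n₁ = (1 + 1/k)·((z_{α} + z_β)/d)² = 1.333 × (3.971/0.62)².
n₁ = 1.333 × 41.02 = 54.7.
Round up: n₁ = 55, giving n₂ = 3 × 55 = 165.

n₁ = 55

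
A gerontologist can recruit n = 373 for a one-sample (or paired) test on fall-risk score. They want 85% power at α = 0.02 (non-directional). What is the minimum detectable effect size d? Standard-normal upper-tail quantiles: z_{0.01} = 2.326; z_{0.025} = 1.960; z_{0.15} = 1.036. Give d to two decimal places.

d_min ≈ 0.17

For a single sample (or paired design) of n = 373: d_min = (z_{α/2} + z_β)/√n.
z-sum = 2.326 + 1.036 = 3.362.
d_min = 3.362 / √373 = 3.362 / 19.313 = 0.174.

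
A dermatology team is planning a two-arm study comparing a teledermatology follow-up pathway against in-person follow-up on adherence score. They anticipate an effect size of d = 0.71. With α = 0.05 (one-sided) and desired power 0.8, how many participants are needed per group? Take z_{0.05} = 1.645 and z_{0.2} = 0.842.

For two independent groups with equal n: n = 2·((z_{α} + z_β) / d)².
z_{α} + z_β = 1.645 + 0.842 = 2.487.
n = 2 × (2.487 / 0.71)² = 2 × 3.503² = 2 × 12.27 = 24.5.
Round up to the next whole participant.

n = 25 per group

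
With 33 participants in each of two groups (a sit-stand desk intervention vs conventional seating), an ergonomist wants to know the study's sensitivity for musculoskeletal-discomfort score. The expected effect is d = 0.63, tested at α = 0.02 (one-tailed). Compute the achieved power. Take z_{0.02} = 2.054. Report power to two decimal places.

power ≈ 0.69

For two equal groups, power = Φ(d·√(n/2) − z_{α}).
d·√(n/2) = 0.63 × √(33/2) = 0.63 × 4.062 = 2.559.
z_β = 2.559 − 2.054 = 0.505.
Power = Φ(0.505) = 0.693.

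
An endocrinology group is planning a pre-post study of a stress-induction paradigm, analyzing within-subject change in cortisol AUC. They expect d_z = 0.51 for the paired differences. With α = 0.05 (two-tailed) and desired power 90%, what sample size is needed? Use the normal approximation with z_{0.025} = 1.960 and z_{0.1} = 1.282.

For a paired (one-sample on differences) test: n = ((z_{α/2} + z_β) / d)².
z_{α/2} + z_β = 1.960 + 1.282 = 3.242.
n = (3.242 / 0.51)² = 6.357² = 40.41.
Round up.

n = 41 pairs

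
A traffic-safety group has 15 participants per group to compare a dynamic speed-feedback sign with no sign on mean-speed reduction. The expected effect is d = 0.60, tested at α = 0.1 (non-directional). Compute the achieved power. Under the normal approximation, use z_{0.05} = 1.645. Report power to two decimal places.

For two equal groups, power = Φ(d·√(n/2) − z_{α/2}).
d·√(n/2) = 0.60 × √(15/2) = 0.60 × 2.739 = 1.643.
z_β = 1.643 − 1.645 = -0.002.
Power = Φ(-0.002) = 0.499.

power ≈ 0.50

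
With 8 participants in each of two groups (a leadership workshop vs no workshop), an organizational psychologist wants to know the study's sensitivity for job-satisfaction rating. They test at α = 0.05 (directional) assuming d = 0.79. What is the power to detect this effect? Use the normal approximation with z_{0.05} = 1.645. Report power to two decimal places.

For two equal groups, power = Φ(d·√(n/2) − z_{α}).
d·√(n/2) = 0.79 × √(8/2) = 0.79 × 2.000 = 1.580.
z_β = 1.580 − 1.645 = -0.065.
Power = Φ(-0.065) = 0.474.

power ≈ 0.47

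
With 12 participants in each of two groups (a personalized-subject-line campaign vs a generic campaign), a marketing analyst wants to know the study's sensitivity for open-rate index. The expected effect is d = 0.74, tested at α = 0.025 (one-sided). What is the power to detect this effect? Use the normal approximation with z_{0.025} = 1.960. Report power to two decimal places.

For two equal groups, power = Φ(d·√(n/2) − z_{α}).
d·√(n/2) = 0.74 × √(12/2) = 0.74 × 2.449 = 1.813.
z_β = 1.813 − 1.960 = -0.147.
Power = Φ(-0.147) = 0.441.

power ≈ 0.44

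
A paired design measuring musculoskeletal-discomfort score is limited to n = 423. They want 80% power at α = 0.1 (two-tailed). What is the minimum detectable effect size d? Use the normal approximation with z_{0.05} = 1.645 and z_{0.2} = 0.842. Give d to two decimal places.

For a single sample (or paired design) of n = 423: d_min = (z_{α/2} + z_β)/√n.
z-sum = 1.645 + 0.842 = 2.487.
d_min = 2.487 / √423 = 2.487 / 20.567 = 0.121.

d_min ≈ 0.12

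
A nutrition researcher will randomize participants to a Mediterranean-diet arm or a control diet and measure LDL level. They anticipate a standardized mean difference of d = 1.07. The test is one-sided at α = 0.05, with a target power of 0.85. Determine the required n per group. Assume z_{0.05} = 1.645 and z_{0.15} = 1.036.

For two independent groups with equal n: n = 2·((z_{α} + z_β) / d)².
z_{α} + z_β = 1.645 + 1.036 = 2.681.
n = 2 × (2.681 / 1.07)² = 2 × 2.506² = 2 × 6.28 = 12.6.
Round up to the next whole participant.

n = 13 per group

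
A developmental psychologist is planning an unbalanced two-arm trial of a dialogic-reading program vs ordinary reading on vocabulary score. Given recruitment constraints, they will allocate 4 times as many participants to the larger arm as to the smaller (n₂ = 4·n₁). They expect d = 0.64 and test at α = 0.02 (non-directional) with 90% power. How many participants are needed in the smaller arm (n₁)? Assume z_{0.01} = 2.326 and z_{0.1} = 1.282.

With allocation ratio k = n₂/n₁ = 4, Var(x̄₁−x̄₂) = σ²(1/n₁ + 1/(k·n₁)) = σ²·(k+1)/(k·n₁).
So n₁ = (1 + 1/k)·((z_{α/2} + z_β)/d)² = 1.250 × (3.608/0.64)².
n₁ = 1.250 × 31.78 = 39.7.
Round up: n₁ = 40, giving n₂ = 4 × 40 = 160.

n₁ = 40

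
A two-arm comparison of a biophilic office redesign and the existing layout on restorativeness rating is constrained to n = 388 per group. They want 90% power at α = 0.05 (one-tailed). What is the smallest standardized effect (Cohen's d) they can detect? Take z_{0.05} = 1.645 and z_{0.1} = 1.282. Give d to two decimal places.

For two independent groups of n = 388 each: d_min = (z_{α} + z_β)·√(2/n).
z-sum = 1.645 + 1.282 = 2.927.
d_min = 2.927 × √(2/388) = 2.927 × 0.0718 = 0.210.

d_min ≈ 0.21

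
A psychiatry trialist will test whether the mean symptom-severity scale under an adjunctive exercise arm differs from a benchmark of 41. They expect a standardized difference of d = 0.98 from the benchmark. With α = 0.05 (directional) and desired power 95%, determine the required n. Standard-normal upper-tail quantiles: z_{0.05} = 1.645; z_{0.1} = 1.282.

For a one-sample test: n = ((z_{α} + z_β) / d)².
z_{α} + z_β = 1.645 + 1.645 = 3.290.
n = (3.290 / 0.98)² = 3.357² = 11.27.
Round up.

n = 12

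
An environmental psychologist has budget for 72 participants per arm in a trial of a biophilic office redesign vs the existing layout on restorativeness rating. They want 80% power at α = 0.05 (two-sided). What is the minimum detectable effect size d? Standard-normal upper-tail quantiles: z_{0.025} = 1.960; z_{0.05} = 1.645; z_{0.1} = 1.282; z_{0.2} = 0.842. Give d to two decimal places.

For two independent groups of n = 72 each: d_min = (z_{α/2} + z_β)·√(2/n).
z-sum = 1.960 + 0.842 = 2.802.
d_min = 2.802 × √(2/72) = 2.802 × 0.1667 = 0.467.

d_min ≈ 0.47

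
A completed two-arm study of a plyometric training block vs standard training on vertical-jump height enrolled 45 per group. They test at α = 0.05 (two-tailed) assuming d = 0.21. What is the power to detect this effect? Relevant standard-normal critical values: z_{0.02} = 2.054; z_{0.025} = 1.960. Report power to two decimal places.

power ≈ 0.17

For two equal groups, power = Φ(d·√(n/2) − z_{α/2}).
d·√(n/2) = 0.21 × √(45/2) = 0.21 × 4.743 = 0.996.
z_β = 0.996 − 1.960 = -0.964.
Power = Φ(-0.964) = 0.168.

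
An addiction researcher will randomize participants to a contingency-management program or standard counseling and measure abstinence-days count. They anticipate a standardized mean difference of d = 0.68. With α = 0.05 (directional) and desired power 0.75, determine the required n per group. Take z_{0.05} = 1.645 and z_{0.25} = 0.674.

For two independent groups with equal n: n = 2·((z_{α} + z_β) / d)².
z_{α} + z_β = 1.645 + 0.674 = 2.319.
n = 2 × (2.319 / 0.68)² = 2 × 3.410² = 2 × 11.63 = 23.3.
Round up to the next whole participant.

n = 24 per group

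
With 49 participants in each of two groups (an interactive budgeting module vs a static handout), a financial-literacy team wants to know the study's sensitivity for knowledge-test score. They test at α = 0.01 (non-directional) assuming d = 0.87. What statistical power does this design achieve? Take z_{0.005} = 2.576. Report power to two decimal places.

power ≈ 0.96

For two equal groups, power = Φ(d·√(n/2) − z_{α/2}).
d·√(n/2) = 0.87 × √(49/2) = 0.87 × 4.950 = 4.306.
z_β = 4.306 − 2.576 = 1.730.
Power = Φ(1.730) = 0.958.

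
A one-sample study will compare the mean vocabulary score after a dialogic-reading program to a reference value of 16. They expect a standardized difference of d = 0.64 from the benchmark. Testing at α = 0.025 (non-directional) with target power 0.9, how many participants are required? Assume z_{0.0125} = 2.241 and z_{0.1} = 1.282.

n = 31

For a one-sample test: n = ((z_{α/2} + z_β) / d)².
z_{α/2} + z_β = 2.241 + 1.282 = 3.523.
n = (3.523 / 0.64)² = 5.505² = 30.30.
Round up.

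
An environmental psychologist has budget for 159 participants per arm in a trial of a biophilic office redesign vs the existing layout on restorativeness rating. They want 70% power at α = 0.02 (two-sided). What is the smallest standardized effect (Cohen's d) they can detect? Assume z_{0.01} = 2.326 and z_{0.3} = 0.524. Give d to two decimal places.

d_min ≈ 0.32

For two independent groups of n = 159 each: d_min = (z_{α/2} + z_β)·√(2/n).
z-sum = 2.326 + 0.524 = 2.850.
d_min = 2.850 × √(2/159) = 2.850 × 0.1122 = 0.320.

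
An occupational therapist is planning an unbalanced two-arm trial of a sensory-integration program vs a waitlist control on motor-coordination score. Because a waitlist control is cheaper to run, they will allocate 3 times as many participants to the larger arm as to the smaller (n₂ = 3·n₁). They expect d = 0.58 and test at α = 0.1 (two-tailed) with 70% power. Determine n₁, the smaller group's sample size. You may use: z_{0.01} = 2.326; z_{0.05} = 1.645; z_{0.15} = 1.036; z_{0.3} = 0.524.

With allocation ratio k = n₂/n₁ = 3, Var(x̄₁−x̄₂) = σ²(1/n₁ + 1/(k·n₁)) = σ²·(k+1)/(k·n₁).
So n₁ = (1 + 1/k)·((z_{α/2} + z_β)/d)² = 1.333 × (2.169/0.58)².
n₁ = 1.333 × 13.99 = 18.6.
Round up: n₁ = 19, giving n₂ = 3 × 19 = 57.

n₁ = 19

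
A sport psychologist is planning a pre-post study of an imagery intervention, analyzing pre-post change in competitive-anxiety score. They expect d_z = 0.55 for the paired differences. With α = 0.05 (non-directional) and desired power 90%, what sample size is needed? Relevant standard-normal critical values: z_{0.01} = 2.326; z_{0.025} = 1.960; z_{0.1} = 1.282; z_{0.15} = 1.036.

n = 35 pairs

For a paired (one-sample on differences) test: n = ((z_{α/2} + z_β) / d)².
z_{α/2} + z_β = 1.960 + 1.282 = 3.242.
n = (3.242 / 0.55)² = 5.895² = 34.75.
Round up.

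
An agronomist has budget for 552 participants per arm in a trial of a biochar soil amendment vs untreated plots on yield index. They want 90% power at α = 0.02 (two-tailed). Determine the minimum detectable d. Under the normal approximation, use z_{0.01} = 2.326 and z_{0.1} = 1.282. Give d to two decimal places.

For two independent groups of n = 552 each: d_min = (z_{α/2} + z_β)·√(2/n).
z-sum = 2.326 + 1.282 = 3.608.
d_min = 3.608 × √(2/552) = 3.608 × 0.0602 = 0.217.

d_min ≈ 0.22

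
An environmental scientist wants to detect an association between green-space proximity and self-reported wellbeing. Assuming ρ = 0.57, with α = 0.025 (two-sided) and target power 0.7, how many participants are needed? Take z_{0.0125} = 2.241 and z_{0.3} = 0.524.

Fisher's z: C = ½·ln((1+r)/(1−r)) = ½·ln(3.6512) = 0.6475.
n = ((z_{α/2} + z_β)/C)² + 3.
(2.241 + 0.524) / 0.6475 = 2.765 / 0.6475 = 4.270.
n = 4.270² + 3 = 18.24 + 3 = 21.2.
Round up.

n = 22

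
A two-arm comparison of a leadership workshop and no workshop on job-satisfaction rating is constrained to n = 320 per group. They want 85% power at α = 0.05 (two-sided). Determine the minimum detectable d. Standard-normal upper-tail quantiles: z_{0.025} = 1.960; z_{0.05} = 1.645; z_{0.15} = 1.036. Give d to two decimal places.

For two independent groups of n = 320 each: d_min = (z_{α/2} + z_β)·√(2/n).
z-sum = 1.960 + 1.036 = 2.996.
d_min = 2.996 × √(2/320) = 2.996 × 0.0791 = 0.237.

d_min ≈ 0.24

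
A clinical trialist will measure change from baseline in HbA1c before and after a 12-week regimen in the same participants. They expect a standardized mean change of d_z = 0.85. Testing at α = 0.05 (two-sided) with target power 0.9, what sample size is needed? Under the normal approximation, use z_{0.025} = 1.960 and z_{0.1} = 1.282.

For a paired (one-sample on differences) test: n = ((z_{α/2} + z_β) / d)².
z_{α/2} + z_β = 1.960 + 1.282 = 3.242.
n = (3.242 / 0.85)² = 3.814² = 14.55.
Round up.

n = 15 pairs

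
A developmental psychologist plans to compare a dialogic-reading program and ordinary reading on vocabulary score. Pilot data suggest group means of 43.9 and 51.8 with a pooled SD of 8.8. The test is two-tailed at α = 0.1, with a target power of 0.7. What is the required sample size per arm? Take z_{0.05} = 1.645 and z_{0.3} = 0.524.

n = 12 per group

Cohen's d = |M₁ − M₂| / SD_pooled = |43.9 − 51.8| / 8.8 = 7.9 / 8.8 = 0.898.
For two independent groups with equal n: n = 2·((z_{α/2} + z_β) / d)².
z_{α/2} + z_β = 1.645 + 0.524 = 2.169.
n = 2 × (2.169 / 0.898)² = 2 × 2.415² = 2 × 5.83 = 11.7.
Round up to the next whole participant.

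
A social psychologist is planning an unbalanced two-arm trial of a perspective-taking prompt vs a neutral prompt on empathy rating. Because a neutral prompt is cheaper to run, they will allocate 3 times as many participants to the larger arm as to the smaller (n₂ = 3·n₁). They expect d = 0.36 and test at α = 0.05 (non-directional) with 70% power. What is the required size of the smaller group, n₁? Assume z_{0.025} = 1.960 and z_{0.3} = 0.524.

With allocation ratio k = n₂/n₁ = 3, Var(x̄₁−x̄₂) = σ²(1/n₁ + 1/(k·n₁)) = σ²·(k+1)/(k·n₁).
So n₁ = (1 + 1/k)·((z_{α/2} + z_β)/d)² = 1.333 × (2.484/0.36)².
n₁ = 1.333 × 47.61 = 63.5.
Round up: n₁ = 64, giving n₂ = 3 × 64 = 192.

n₁ = 64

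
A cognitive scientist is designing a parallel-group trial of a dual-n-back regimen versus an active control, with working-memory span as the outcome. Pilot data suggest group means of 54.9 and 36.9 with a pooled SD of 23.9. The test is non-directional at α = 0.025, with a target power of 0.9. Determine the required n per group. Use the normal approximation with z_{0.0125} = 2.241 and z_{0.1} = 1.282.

Cohen's d = |M₁ − M₂| / SD_pooled = |54.9 − 36.9| / 23.9 = 18.0 / 23.9 = 0.753.
For two independent groups with equal n: n = 2·((z_{α/2} + z_β) / d)².
z_{α/2} + z_β = 2.241 + 1.282 = 3.523.
n = 2 × (3.523 / 0.753)² = 2 × 4.679² = 2 × 21.89 = 43.8.
Round up to the next whole participant.

n = 44 per group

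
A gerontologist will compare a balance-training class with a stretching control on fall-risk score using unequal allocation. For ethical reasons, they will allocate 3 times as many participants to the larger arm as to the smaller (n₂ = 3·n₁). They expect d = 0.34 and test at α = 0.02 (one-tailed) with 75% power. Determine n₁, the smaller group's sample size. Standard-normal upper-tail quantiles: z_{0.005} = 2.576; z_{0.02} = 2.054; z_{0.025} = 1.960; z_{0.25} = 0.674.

n₁ = 86

With allocation ratio k = n₂/n₁ = 3, Var(x̄₁−x̄₂) = σ²(1/n₁ + 1/(k·n₁)) = σ²·(k+1)/(k·n₁).
So n₁ = (1 + 1/k)·((z_{α} + z_β)/d)² = 1.333 × (2.728/0.34)².
n₁ = 1.333 × 64.38 = 85.8.
Round up: n₁ = 86, giving n₂ = 3 × 86 = 258.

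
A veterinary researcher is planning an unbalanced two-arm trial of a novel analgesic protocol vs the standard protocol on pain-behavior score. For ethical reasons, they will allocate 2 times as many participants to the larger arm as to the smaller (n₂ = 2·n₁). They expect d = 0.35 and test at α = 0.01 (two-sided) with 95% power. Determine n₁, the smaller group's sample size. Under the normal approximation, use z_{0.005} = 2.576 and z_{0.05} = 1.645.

With allocation ratio k = n₂/n₁ = 2, Var(x̄₁−x̄₂) = σ²(1/n₁ + 1/(k·n₁)) = σ²·(k+1)/(k·n₁).
So n₁ = (1 + 1/k)·((z_{α/2} + z_β)/d)² = 1.500 × (4.221/0.35)².
n₁ = 1.500 × 145.44 = 218.2.
Round up: n₁ = 219, giving n₂ = 2 × 219 = 438.

n₁ = 219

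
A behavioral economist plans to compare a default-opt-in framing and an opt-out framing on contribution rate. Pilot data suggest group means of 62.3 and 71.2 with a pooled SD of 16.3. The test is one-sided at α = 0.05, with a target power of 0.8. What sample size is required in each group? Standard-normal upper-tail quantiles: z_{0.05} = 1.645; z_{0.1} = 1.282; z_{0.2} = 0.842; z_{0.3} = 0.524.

n = 42 per group

Cohen's d = |M₁ − M₂| / SD_pooled = |62.3 − 71.2| / 16.3 = 8.9 / 16.3 = 0.546.
For two independent groups with equal n: n = 2·((z_{α} + z_β) / d)².
z_{α} + z_β = 1.645 + 0.842 = 2.487.
n = 2 × (2.487 / 0.546)² = 2 × 4.555² = 2 × 20.75 = 41.5.
Round up to the next whole participant.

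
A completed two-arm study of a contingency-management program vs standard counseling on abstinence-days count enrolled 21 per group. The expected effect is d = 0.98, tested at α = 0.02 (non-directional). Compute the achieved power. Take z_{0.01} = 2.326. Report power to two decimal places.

For two equal groups, power = Φ(d·√(n/2) − z_{α/2}).
d·√(n/2) = 0.98 × √(21/2) = 0.98 × 3.240 = 3.176.
z_β = 3.176 − 2.326 = 0.850.
Power = Φ(0.850) = 0.802.

power ≈ 0.80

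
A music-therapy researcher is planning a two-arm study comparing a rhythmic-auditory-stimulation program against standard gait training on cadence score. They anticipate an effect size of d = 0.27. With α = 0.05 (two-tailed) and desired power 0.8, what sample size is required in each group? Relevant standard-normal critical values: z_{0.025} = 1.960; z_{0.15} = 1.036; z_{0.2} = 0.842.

For two independent groups with equal n: n = 2·((z_{α/2} + z_β) / d)².
z_{α/2} + z_β = 1.960 + 0.842 = 2.802.
n = 2 × (2.802 / 0.27)² = 2 × 10.378² = 2 × 107.70 = 215.4.
Round up to the next whole participant.

n = 216 per group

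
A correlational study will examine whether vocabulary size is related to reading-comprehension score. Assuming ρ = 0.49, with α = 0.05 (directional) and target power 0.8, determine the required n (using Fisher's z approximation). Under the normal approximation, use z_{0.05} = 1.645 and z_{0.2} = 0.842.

Fisher's z: C = ½·ln((1+r)/(1−r)) = ½·ln(2.9216) = 0.5361.
n = ((z_{α} + z_β)/C)² + 3.
(1.645 + 0.842) / 0.5361 = 2.487 / 0.5361 = 4.639.
n = 4.639² + 3 = 21.52 + 3 = 24.5.
Round up.

n = 25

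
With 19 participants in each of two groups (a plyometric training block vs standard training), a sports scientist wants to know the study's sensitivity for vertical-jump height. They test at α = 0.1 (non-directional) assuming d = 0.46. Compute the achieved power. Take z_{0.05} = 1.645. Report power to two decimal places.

power ≈ 0.41

For two equal groups, power = Φ(d·√(n/2) − z_{α/2}).
d·√(n/2) = 0.46 × √(19/2) = 0.46 × 3.082 = 1.418.
z_β = 1.418 − 1.645 = -0.227.
Power = Φ(-0.227) = 0.410.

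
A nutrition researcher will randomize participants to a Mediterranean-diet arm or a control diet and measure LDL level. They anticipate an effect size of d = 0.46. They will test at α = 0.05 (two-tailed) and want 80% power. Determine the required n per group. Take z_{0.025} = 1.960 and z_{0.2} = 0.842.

n = 75 per group

For two independent groups with equal n: n = 2·((z_{α/2} + z_β) / d)².
z_{α/2} + z_β = 1.960 + 0.842 = 2.802.
n = 2 × (2.802 / 0.46)² = 2 × 6.091² = 2 × 37.10 = 74.2.
Round up to the next whole participant.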